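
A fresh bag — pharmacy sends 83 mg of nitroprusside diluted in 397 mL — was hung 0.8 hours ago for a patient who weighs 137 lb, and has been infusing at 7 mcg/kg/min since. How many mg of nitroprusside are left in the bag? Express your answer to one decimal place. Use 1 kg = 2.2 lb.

62.1 mg

Weight = 137 lb ÷ 2.2 lb/kg = 62.27273 kg
Dose = 7 mcg/kg/min × 62.27273 kg = 435.9091 mcg/min
435.9091 mcg/min × 60 min/hr = 26154.55 mcg/hr
Concentration = 83 mg ÷ 397 mL = 0.209068 mg/mL = 209.068 mcg/mL
Rate = 26154.55 mcg/hr ÷ 209.068 mcg/mL = 125.1007 mL/hr
Volume infused = 125.1007 mL/hr × 0.8 hr = 100.0805 mL
Volume remaining = 397 − 100.0805 = 296.9195 mL
Drug remaining = 296.9195 mL × 209.068 mcg/mL = 62076.36 mcg = 62.07636 mg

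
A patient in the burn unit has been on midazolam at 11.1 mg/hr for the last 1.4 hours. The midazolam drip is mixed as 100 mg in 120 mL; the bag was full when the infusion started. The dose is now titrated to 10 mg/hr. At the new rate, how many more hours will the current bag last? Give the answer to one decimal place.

Initial rate:
Concentration = 100 mg ÷ 120 mL = 0.8333333 mg/mL
Rate = 11.1 mg/hr ÷ 0.8333333 mg/mL = 13.32 mL/hr
Volume infused so far = 13.32 mL/hr × 1.4 hr = 18.648 mL
Volume remaining = 120 − 18.648 = 101.352 mL
New rate:
Rate = 10 mg/hr ÷ 0.8333333 mg/mL = 12 mL/hr
Time remaining = 101.352 mL ÷ 12 mL/hr = 8.446 hr

8.4 hours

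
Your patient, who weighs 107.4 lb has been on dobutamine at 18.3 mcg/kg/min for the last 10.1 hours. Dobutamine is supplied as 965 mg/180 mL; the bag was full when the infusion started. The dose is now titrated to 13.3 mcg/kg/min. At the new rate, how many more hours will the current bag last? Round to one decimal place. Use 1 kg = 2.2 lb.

Initial rate:
Weight = 107.4 lb ÷ 2.2 lb/kg = 48.81818 kg
Dose = 18.3 mcg/kg/min × 48.81818 kg = 893.3727 mcg/min
893.3727 mcg/min × 60 min/hr = 53602.36 mcg/hr
Concentration = 965 mg ÷ 180 mL = 5.361111 mg/mL = 5361.111 mcg/mL
Rate = 53602.36 mcg/hr ÷ 5361.111 mcg/mL = 9.998368 mL/hr
Volume infused so far = 9.998368 mL/hr × 10.1 hr = 100.9835 mL
Volume remaining = 180 − 100.9835 = 79.01648 mL
New rate:
Dose = 13.3 mcg/kg/min × 48.81818 kg = 649.2818 mcg/min
649.2818 mcg/min × 60 min/hr = 38956.91 mcg/hr
Rate = 38956.91 mcg/hr ÷ 5361.111 mcg/mL = 7.266574 mL/hr
Time remaining = 79.01648 mL ÷ 7.266574 mL/hr = 10.87397 hr

10.9 hours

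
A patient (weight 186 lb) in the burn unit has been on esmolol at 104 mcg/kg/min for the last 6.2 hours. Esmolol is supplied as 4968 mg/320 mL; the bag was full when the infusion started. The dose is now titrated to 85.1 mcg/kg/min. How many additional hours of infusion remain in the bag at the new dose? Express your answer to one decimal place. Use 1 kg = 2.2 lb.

Initial rate:
Weight = 186 lb ÷ 2.2 lb/kg = 84.54545 kg
Dose = 104 mcg/kg/min × 84.54545 kg = 8792.727 mcg/min
8792.727 mcg/min × 60 min/hr = 527563.6 mcg/hr
Concentration = 4968 mg ÷ 320 mL = 15.525 mg/mL = 15525 mcg/mL
Rate = 527563.6 mcg/hr ÷ 15525 mcg/mL = 33.98155 mL/hr
Volume infused so far = 33.98155 mL/hr × 6.2 hr = 210.6856 mL
Volume remaining = 320 − 210.6856 = 109.3144 mL
New rate:
Dose = 85.1 mcg/kg/min × 84.54545 kg = 7194.818 mcg/min
7194.818 mcg/min × 60 min/hr = 431689.1 mcg/hr
Rate = 431689.1 mcg/hr ÷ 15525 mcg/mL = 27.80606 mL/hr
Time remaining = 109.3144 mL ÷ 27.80606 mL/hr = 3.931314 hr

3.9 hours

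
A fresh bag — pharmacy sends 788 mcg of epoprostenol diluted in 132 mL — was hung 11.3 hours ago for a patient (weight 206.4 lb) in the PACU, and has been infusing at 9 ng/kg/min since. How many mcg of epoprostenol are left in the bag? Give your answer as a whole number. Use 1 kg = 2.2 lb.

216 mcg

Weight = 206.4 lb ÷ 2.2 lb/kg = 93.81818 kg
Dose = 9 ng/kg/min × 93.81818 kg = 844.3636 ng/min
844.3636 ng/min × 60 min/hr = 50661.82 ng/hr
Concentration = 788 mcg ÷ 132 mL = 5.969697 mcg/mL = 5969.697 ng/mL
Rate = 50661.82 ng/hr ÷ 5969.697 ng/mL = 8.486497 mL/hr
Volume infused = 8.486497 mL/hr × 11.3 hr = 95.89742 mL
Volume remaining = 132 − 95.89742 = 36.10258 mL
Drug remaining = 36.10258 mL × 5969.697 ng/mL = 215521.5 ng = 215.5215 mcg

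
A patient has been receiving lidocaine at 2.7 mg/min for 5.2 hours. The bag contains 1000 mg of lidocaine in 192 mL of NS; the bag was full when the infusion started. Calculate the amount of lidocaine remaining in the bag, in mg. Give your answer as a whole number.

158 mg

2.7 mg/min × 60 min/hr = 162 mg/hr
Concentration = 1000 mg ÷ 192 mL = 5.208333 mg/mL
Rate = 162 mg/hr ÷ 5.208333 mg/mL = 31.104 mL/hr
Volume infused = 31.104 mL/hr × 5.2 hr = 161.7408 mL
Volume remaining = 192 − 161.7408 = 30.2592 mL
Drug remaining = 30.2592 mL × 5.208333 mg/mL = 157.6 mg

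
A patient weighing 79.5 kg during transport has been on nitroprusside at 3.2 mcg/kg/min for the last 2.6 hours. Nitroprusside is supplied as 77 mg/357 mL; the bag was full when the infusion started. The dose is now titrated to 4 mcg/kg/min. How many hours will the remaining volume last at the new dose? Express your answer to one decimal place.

Initial rate:
Dose = 3.2 mcg/kg/min × 79.5 kg = 254.4 mcg/min
254.4 mcg/min × 60 min/hr = 15264 mcg/hr
Concentration = 77 mg ÷ 357 mL = 0.2156863 mg/mL = 215.6863 mcg/mL
Rate = 15264 mcg/hr ÷ 215.6863 mcg/mL = 70.76945 mL/hr
Volume infused so far = 70.76945 mL/hr × 2.6 hr = 184.0006 mL
Volume remaining = 357 − 184.0006 = 172.9994 mL
New rate:
Dose = 4 mcg/kg/min × 79.5 kg = 318 mcg/min
318 mcg/min × 60 min/hr = 19080 mcg/hr
Rate = 19080 mcg/hr ÷ 215.6863 mcg/mL = 88.46182 mL/hr
Time remaining = 172.9994 mL ÷ 88.46182 mL/hr = 1.955639 hr

2.0 hours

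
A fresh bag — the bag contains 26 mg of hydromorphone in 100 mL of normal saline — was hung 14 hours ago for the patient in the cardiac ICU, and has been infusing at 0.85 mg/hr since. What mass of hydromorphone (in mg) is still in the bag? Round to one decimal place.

14.1 mg

Concentration = 26 mg ÷ 100 mL = 0.26 mg/mL
Rate = 0.85 mg/hr ÷ 0.26 mg/mL = 3.269231 mL/hr
Volume infused = 3.269231 mL/hr × 14 hr = 45.76923 mL
Volume remaining = 100 − 45.76923 = 54.23077 mL
Drug remaining = 54.23077 mL × 0.26 mg/mL = 14.1 mg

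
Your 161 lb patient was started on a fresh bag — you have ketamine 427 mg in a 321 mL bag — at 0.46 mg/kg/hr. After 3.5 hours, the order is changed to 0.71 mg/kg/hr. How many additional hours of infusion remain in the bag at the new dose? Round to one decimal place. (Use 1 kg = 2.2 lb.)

Initial rate:
Weight = 161 lb ÷ 2.2 lb/kg = 73.18182 kg
Dose = 0.46 mg/kg/hr × 73.18182 kg = 33.66364 mg/hr
Concentration = 427 mg ÷ 321 mL = 1.330218 mg/mL
Rate = 33.66364 mg/hr ÷ 1.330218 mg/mL = 25.30686 mL/hr
Volume infused so far = 25.30686 mL/hr × 3.5 hr = 88.57399 mL
Volume remaining = 321 − 88.57399 = 232.426 mL
New rate:
Dose = 0.71 mg/kg/hr × 73.18182 kg = 51.95909 mg/hr
Rate = 51.95909 mg/hr ÷ 1.330218 mg/mL = 39.06058 mL/hr
Time remaining = 232.426 mL ÷ 39.06058 mL/hr = 5.950398 hr

6.0 hours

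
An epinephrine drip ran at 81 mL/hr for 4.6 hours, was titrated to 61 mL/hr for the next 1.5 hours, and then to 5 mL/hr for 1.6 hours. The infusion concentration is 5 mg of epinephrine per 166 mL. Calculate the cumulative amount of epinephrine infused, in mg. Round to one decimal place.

14.2 mg

Concentration = 5 mg ÷ 166 mL = 0.03012048 mg/mL
Stage 1: 81 mL/hr × 4.6 hr = 372.6 mL → 372.6 mL × 0.03012048 mg/mL = 11.22289 mg
Stage 2: 61 mL/hr × 1.5 hr = 91.5 mL → 91.5 mL × 0.03012048 mg/mL = 2.756024 mg
Stage 3: 5 mL/hr × 1.6 hr = 8 mL → 8 mL × 0.03012048 mg/mL = 0.2409639 mg
Total = 11.22289 + 2.756024 + 0.2409639 = 14.21988 mg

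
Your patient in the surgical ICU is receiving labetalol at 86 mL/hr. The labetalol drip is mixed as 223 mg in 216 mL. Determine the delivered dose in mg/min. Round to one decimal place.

Concentration = 223 mg ÷ 216 mL = 1.032407 mg/mL
Drug rate = 86 mL/hr × 1.032407 mg/mL = 88.78704 mg/hr
88.78704 mg/hr ÷ 60 min/hr = 1.479784 mg/min

1.5 mg/min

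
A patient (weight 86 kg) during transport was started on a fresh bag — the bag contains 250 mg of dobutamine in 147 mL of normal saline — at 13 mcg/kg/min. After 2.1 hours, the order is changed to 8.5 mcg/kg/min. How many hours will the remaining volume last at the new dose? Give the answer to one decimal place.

2.5 hours

Initial rate:
Dose = 13 mcg/kg/min × 86 kg = 1118 mcg/min
1118 mcg/min × 60 min/hr = 67080 mcg/hr
Concentration = 250 mg ÷ 147 mL = 1.70068 mg/mL = 1700.68 mcg/mL
Rate = 67080 mcg/hr ÷ 1700.68 mcg/mL = 39.44304 mL/hr
Volume infused so far = 39.44304 mL/hr × 2.1 hr = 82.83038 mL
Volume remaining = 147 − 82.83038 = 64.16962 mL
New rate:
Dose = 8.5 mcg/kg/min × 86 kg = 731 mcg/min
731 mcg/min × 60 min/hr = 43860 mcg/hr
Rate = 43860 mcg/hr ÷ 1700.68 mcg/mL = 25.78968 mL/hr
Time remaining = 64.16962 mL ÷ 25.78968 mL/hr = 2.48819 hr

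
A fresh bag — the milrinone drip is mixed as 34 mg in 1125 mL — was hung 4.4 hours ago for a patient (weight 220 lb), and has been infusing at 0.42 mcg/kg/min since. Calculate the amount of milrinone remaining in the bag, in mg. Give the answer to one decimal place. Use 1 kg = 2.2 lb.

22.9 mg

Weight = 220 lb ÷ 2.2 lb/kg = 100 kg
Dose = 0.42 mcg/kg/min × 100 kg = 42 mcg/min
42 mcg/min × 60 min/hr = 2520 mcg/hr
Concentration = 34 mg ÷ 1125 mL = 0.03022222 mg/mL = 30.22222 mcg/mL
Rate = 2520 mcg/hr ÷ 30.22222 mcg/mL = 83.38235 mL/hr
Volume infused = 83.38235 mL/hr × 4.4 hr = 366.8824 mL
Volume remaining = 1125 − 366.8824 = 758.1176 mL
Drug remaining = 758.1176 mL × 30.22222 mcg/mL = 22912 mcg = 22.912 mg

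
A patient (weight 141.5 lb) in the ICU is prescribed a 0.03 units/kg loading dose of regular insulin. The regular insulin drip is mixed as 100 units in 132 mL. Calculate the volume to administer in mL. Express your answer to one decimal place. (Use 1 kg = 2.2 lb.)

Weight = 141.5 lb ÷ 2.2 lb/kg = 64.31818 kg
Dose = 0.03 units/kg × 64.31818 kg = 1.929545 units
Concentration = 100 units ÷ 132 mL = 0.7575758 units/mL
Volume = 1.929545 units ÷ 0.7575758 units/mL = 2.547 mL

2.5 mL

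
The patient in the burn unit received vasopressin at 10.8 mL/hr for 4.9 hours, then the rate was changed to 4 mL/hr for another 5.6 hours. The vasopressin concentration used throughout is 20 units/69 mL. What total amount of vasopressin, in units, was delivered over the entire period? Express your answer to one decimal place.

Concentration = 20 units ÷ 69 mL = 0.2898551 units/mL
Stage 1: 10.8 mL/hr × 4.9 hr = 52.92 mL → 52.92 mL × 0.2898551 units/mL = 15.33913 units
Stage 2: 4 mL/hr × 5.6 hr = 22.4 mL → 22.4 mL × 0.2898551 units/mL = 6.492754 units
Total = 15.33913 + 6.492754 = 21.83188 units

21.8 units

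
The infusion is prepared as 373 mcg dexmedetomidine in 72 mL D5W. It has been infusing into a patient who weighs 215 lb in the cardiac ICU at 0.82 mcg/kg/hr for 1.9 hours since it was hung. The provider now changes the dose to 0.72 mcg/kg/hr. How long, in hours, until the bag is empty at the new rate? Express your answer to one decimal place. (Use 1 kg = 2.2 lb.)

3.1 hours

Initial rate:
Weight = 215 lb ÷ 2.2 lb/kg = 97.72727 kg
Dose = 0.82 mcg/kg/hr × 97.72727 kg = 80.13636 mcg/hr
Concentration = 373 mcg ÷ 72 mL = 5.180556 mcg/mL
Rate = 80.13636 mcg/hr ÷ 5.180556 mcg/mL = 15.46868 mL/hr
Volume infused so far = 15.46868 mL/hr × 1.9 hr = 29.39049 mL
Volume remaining = 72 − 29.39049 = 42.60951 mL
New rate:
Dose = 0.72 mcg/kg/hr × 97.72727 kg = 70.36364 mcg/hr
Rate = 70.36364 mcg/hr ÷ 5.180556 mcg/mL = 13.58226 mL/hr
Time remaining = 42.60951 mL ÷ 13.58226 mL/hr = 3.137145 hr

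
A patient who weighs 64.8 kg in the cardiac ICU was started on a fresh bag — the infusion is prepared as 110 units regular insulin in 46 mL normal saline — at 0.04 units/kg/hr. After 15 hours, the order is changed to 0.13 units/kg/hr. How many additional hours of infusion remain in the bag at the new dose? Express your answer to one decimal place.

8.4 hours

Initial rate:
Dose = 0.04 units/kg/hr × 64.8 kg = 2.592 units/hr
Concentration = 110 units ÷ 46 mL = 2.391304 units/mL
Rate = 2.592 units/hr ÷ 2.391304 units/mL = 1.083927 mL/hr
Volume infused so far = 1.083927 mL/hr × 15 hr = 16.25891 mL
Volume remaining = 46 − 16.25891 = 29.74109 mL
New rate:
Dose = 0.13 units/kg/hr × 64.8 kg = 8.424 units/hr
Rate = 8.424 units/hr ÷ 2.391304 units/mL = 3.522764 mL/hr
Time remaining = 29.74109 mL ÷ 3.522764 mL/hr = 8.442545 hr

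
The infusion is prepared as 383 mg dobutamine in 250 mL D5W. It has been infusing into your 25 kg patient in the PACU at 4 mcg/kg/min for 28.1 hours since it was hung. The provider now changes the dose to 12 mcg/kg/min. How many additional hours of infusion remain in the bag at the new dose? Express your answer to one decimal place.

Initial rate:
Dose = 4 mcg/kg/min × 25 kg = 100 mcg/min
100 mcg/min × 60 min/hr = 6000 mcg/hr
Concentration = 383 mg ÷ 250 mL = 1.532 mg/mL = 1532 mcg/mL
Rate = 6000 mcg/hr ÷ 1532 mcg/mL = 3.916449 mL/hr
Volume infused so far = 3.916449 mL/hr × 28.1 hr = 110.0522 mL
Volume remaining = 250 − 110.0522 = 139.9478 mL
New rate:
Dose = 12 mcg/kg/min × 25 kg = 300 mcg/min
300 mcg/min × 60 min/hr = 18000 mcg/hr
Rate = 18000 mcg/hr ÷ 1532 mcg/mL = 11.74935 mL/hr
Time remaining = 139.9478 mL ÷ 11.74935 mL/hr = 11.91111 hr

11.9 hours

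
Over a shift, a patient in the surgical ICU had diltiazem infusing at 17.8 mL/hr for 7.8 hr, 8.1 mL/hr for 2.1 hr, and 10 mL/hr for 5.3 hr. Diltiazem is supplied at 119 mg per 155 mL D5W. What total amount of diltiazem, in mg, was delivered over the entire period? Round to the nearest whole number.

Concentration = 119 mg ÷ 155 mL = 0.7677419 mg/mL
Stage 1: 17.8 mL/hr × 7.8 hr = 138.84 mL → 138.84 mL × 0.7677419 mg/mL = 106.5933 mg
Stage 2: 8.1 mL/hr × 2.1 hr = 17.01 mL → 17.01 mL × 0.7677419 mg/mL = 13.05929 mg
Stage 3: 10 mL/hr × 5.3 hr = 53 mL → 53 mL × 0.7677419 mg/mL = 40.69032 mg
Total = 106.5933 + 13.05929 + 40.69032 = 160.3429 mg

160 mg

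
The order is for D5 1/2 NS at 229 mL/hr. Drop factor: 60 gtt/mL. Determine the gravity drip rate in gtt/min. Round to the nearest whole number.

229 mL/hr ÷ 60 min/hr = 3.816667 mL/min
3.816667 mL/min × 60 gtt/mL = 229 gtt/min

229 gtt/min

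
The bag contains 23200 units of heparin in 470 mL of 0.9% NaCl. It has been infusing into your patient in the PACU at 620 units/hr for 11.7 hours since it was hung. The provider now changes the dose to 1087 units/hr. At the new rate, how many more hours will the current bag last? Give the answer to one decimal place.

14.7 hours

Initial rate:
Concentration = 23200 units ÷ 470 mL = 49.3617 units/mL
Rate = 620 units/hr ÷ 49.3617 units/mL = 12.56034 mL/hr
Volume infused so far = 12.56034 mL/hr × 11.7 hr = 146.956 mL
Volume remaining = 470 − 146.956 = 323.044 mL
New rate:
Rate = 1087 units/hr ÷ 49.3617 units/mL = 22.02112 mL/hr
Time remaining = 323.044 mL ÷ 22.02112 mL/hr = 14.66973 hr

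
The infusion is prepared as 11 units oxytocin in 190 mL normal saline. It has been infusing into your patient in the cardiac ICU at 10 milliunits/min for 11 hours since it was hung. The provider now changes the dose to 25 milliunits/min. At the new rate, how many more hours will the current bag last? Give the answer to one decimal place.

2.9 hours

Initial rate:
10 milliunits/min × 60 min/hr = 600 milliunits/hr
Concentration = 11 units ÷ 190 mL = 0.05789474 units/mL = 57.89474 milliunits/mL
Rate = 600 milliunits/hr ÷ 57.89474 milliunits/mL = 10.36364 mL/hr
Volume infused so far = 10.36364 mL/hr × 11 hr = 114 mL
Volume remaining = 190 − 114 = 76 mL
New rate:
25 milliunits/min × 60 min/hr = 1500 milliunits/hr
Rate = 1500 milliunits/hr ÷ 57.89474 milliunits/mL = 25.90909 mL/hr
Time remaining = 76 mL ÷ 25.90909 mL/hr = 2.933333 hr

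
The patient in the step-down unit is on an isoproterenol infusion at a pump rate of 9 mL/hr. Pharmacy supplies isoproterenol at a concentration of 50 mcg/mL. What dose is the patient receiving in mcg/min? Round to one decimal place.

7.5 mcg/min

Drug rate = 9 mL/hr × 50 mcg/mL = 450 mcg/hr
450 mcg/hr ÷ 60 min/hr = 7.5 mcg/min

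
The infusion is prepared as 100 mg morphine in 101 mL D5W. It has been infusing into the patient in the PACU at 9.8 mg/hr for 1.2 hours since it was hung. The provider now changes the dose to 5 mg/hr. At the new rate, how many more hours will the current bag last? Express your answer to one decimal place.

Initial rate:
Concentration = 100 mg ÷ 101 mL = 0.990099 mg/mL
Rate = 9.8 mg/hr ÷ 0.990099 mg/mL = 9.898 mL/hr
Volume infused so far = 9.898 mL/hr × 1.2 hr = 11.8776 mL
Volume remaining = 101 − 11.8776 = 89.1224 mL
New rate:
Rate = 5 mg/hr ÷ 0.990099 mg/mL = 5.05 mL/hr
Time remaining = 89.1224 mL ÷ 5.05 mL/hr = 17.648 hr

17.6 hours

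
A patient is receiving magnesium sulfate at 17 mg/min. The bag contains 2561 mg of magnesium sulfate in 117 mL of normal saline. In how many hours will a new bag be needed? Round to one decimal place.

2.5 hours

17 mg/min × 60 min/hr = 1020 mg/hr
Concentration = 2561 mg ÷ 117 mL = 21.88889 mg/mL
Rate = 1020 mg/hr ÷ 21.88889 mg/mL = 46.59898 mL/hr
Duration = 117 mL ÷ 46.59898 mL/hr = 2.510784 hr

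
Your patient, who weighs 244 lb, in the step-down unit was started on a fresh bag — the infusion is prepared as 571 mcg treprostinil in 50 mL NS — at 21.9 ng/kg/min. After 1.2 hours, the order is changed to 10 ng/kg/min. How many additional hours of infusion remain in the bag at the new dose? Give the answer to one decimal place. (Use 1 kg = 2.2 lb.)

6.0 hours

Initial rate:
Weight = 244 lb ÷ 2.2 lb/kg = 110.9091 kg
Dose = 21.9 ng/kg/min × 110.9091 kg = 2428.909 ng/min
2428.909 ng/min × 60 min/hr = 145734.5 ng/hr
Concentration = 571 mcg ÷ 50 mL = 11.42 mcg/mL = 11420 ng/mL
Rate = 145734.5 ng/hr ÷ 11420 ng/mL = 12.76134 mL/hr
Volume infused so far = 12.76134 mL/hr × 1.2 hr = 15.31361 mL
Volume remaining = 50 − 15.31361 = 34.68639 mL
New rate:
Dose = 10 ng/kg/min × 110.9091 kg = 1109.091 ng/min
1109.091 ng/min × 60 min/hr = 66545.45 ng/hr
Rate = 66545.45 ng/hr ÷ 11420 ng/mL = 5.827098 mL/hr
Time remaining = 34.68639 mL ÷ 5.827098 mL/hr = 5.952601 hr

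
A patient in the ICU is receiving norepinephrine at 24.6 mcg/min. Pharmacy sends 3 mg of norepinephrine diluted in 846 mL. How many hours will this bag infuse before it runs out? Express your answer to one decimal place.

24.6 mcg/min × 60 min/hr = 1476 mcg/hr
Concentration = 3 mg ÷ 846 mL = 0.003546099 mg/mL = 3.546099 mcg/mL
Rate = 1476 mcg/hr ÷ 3.546099 mcg/mL = 416.232 mL/hr
Duration = 846 mL ÷ 416.232 mL/hr = 2.03252 hr

2.0 hours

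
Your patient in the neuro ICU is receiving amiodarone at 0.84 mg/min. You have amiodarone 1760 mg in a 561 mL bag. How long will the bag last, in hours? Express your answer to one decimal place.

0.84 mg/min × 60 min/hr = 50.4 mg/hr
Concentration = 1760 mg ÷ 561 mL = 3.137255 mg/mL
Rate = 50.4 mg/hr ÷ 3.137255 mg/mL = 16.065 mL/hr
Duration = 561 mL ÷ 16.065 mL/hr = 34.92063 hr

34.9 hours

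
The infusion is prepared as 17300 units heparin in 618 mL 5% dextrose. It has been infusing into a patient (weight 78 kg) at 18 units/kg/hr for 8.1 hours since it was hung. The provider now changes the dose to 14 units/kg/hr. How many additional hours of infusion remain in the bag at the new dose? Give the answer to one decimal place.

Initial rate:
Dose = 18 units/kg/hr × 78 kg = 1404 units/hr
Concentration = 17300 units ÷ 618 mL = 27.99353 units/mL
Rate = 1404 units/hr ÷ 27.99353 units/mL = 50.15445 mL/hr
Volume infused so far = 50.15445 mL/hr × 8.1 hr = 406.2511 mL
Volume remaining = 618 − 406.2511 = 211.7489 mL
New rate:
Dose = 14 units/kg/hr × 78 kg = 1092 units/hr
Rate = 1092 units/hr ÷ 27.99353 units/mL = 39.00902 mL/hr
Time remaining = 211.7489 mL ÷ 39.00902 mL/hr = 5.428205 hr

5.4 hours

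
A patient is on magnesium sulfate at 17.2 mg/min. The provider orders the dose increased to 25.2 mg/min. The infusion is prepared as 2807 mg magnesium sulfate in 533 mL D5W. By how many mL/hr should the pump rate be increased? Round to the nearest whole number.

At the current dose:
17.2 mg/min × 60 min/hr = 1032 mg/hr
Concentration = 2807 mg ÷ 533 mL = 5.266417 mg/mL
Rate = 1032 mg/hr ÷ 5.266417 mg/mL = 195.9587 mL/hr
At the new dose:
25.2 mg/min × 60 min/hr = 1512 mg/hr
Rate = 1512 mg/hr ÷ 5.266417 mg/mL = 287.1022 mL/hr
Change = 287.1022 − 195.9587 = 91.14357 mL/hr → 91.14357 mL/hr increase

91 mL/hr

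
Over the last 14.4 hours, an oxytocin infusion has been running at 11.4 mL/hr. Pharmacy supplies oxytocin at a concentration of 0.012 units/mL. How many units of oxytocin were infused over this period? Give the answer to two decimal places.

1.97 units

Concentration = 0.012 units/mL = 12 milliunits/mL
Drug rate = 11.4 mL/hr × 12 milliunits/mL = 136.8 milliunits/hr
Total = 136.8 milliunits/hr × 14.4 hr = 1969.92 milliunits = 1.96992 units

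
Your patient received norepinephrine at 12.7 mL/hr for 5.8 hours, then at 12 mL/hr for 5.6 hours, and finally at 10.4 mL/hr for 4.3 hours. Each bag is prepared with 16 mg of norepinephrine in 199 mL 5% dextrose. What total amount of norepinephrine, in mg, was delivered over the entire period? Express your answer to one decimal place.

Concentration = 16 mg ÷ 199 mL = 0.08040201 mg/mL
Stage 1: 12.7 mL/hr × 5.8 hr = 73.66 mL → 73.66 mL × 0.08040201 mg/mL = 5.922412 mg
Stage 2: 12 mL/hr × 5.6 hr = 67.2 mL → 67.2 mL × 0.08040201 mg/mL = 5.403015 mg
Stage 3: 10.4 mL/hr × 4.3 hr = 44.72 mL → 44.72 mL × 0.08040201 mg/mL = 3.595578 mg
Total = 5.922412 + 5.403015 + 3.595578 = 14.92101 mg

14.9 mg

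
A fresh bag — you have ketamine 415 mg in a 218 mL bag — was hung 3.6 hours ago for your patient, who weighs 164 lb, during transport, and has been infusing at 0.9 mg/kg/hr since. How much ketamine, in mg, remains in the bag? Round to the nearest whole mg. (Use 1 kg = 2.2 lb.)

Weight = 164 lb ÷ 2.2 lb/kg = 74.54545 kg
Dose = 0.9 mg/kg/hr × 74.54545 kg = 67.09091 mg/hr
Concentration = 415 mg ÷ 218 mL = 1.90367 mg/mL
Rate = 67.09091 mg/hr ÷ 1.90367 mg/mL = 35.24294 mL/hr
Volume infused = 35.24294 mL/hr × 3.6 hr = 126.8746 mL
Volume remaining = 218 − 126.8746 = 91.12543 mL
Drug remaining = 91.12543 mL × 1.90367 mg/mL = 173.4727 mg

173 mg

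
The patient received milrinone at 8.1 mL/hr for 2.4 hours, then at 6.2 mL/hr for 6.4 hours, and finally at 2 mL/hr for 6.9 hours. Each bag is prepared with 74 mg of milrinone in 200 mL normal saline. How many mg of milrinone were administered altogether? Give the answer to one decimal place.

Concentration = 74 mg ÷ 200 mL = 0.37 mg/mL
Stage 1: 8.1 mL/hr × 2.4 hr = 19.44 mL → 19.44 mL × 0.37 mg/mL = 7.1928 mg
Stage 2: 6.2 mL/hr × 6.4 hr = 39.68 mL → 39.68 mL × 0.37 mg/mL = 14.6816 mg
Stage 3: 2 mL/hr × 6.9 hr = 13.8 mL → 13.8 mL × 0.37 mg/mL = 5.106 mg
Total = 7.1928 + 14.6816 + 5.106 = 26.9804 mg

27.0 mg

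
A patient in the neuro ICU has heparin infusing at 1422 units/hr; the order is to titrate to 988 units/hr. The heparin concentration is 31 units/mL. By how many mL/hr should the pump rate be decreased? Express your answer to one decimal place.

At the current dose:
Rate = 1422 units/hr ÷ 31 units/mL = 45.87097 mL/hr
At the new dose:
Rate = 988 units/hr ÷ 31 units/mL = 31.87097 mL/hr
Change = 31.87097 − 45.87097 = -14 mL/hr → 14 mL/hr decrease

14.0 mL/hr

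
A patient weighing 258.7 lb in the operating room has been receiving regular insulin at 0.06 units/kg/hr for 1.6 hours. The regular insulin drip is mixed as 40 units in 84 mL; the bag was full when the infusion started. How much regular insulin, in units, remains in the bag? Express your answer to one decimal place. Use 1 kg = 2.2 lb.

28.7 units

Weight = 258.7 lb ÷ 2.2 lb/kg = 117.5909 kg
Dose = 0.06 units/kg/hr × 117.5909 kg = 7.055455 units/hr
Concentration = 40 units ÷ 84 mL = 0.4761905 units/mL
Rate = 7.055455 units/hr ÷ 0.4761905 units/mL = 14.81645 mL/hr
Volume infused = 14.81645 mL/hr × 1.6 hr = 23.70633 mL
Volume remaining = 84 − 23.70633 = 60.29367 mL
Drug remaining = 60.29367 mL × 0.4761905 units/mL = 28.71127 units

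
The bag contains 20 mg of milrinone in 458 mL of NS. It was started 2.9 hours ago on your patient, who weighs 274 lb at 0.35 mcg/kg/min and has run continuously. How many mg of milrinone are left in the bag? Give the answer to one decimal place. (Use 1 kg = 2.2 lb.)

12.4 mg

Weight = 274 lb ÷ 2.2 lb/kg = 124.5455 kg
Dose = 0.35 mcg/kg/min × 124.5455 kg = 43.59091 mcg/min
43.59091 mcg/min × 60 min/hr = 2615.455 mcg/hr
Concentration = 20 mg ÷ 458 mL = 0.04366812 mg/mL = 43.66812 mcg/mL
Rate = 2615.455 mcg/hr ÷ 43.66812 mcg/mL = 59.89391 mL/hr
Volume infused = 59.89391 mL/hr × 2.9 hr = 173.6923 mL
Volume remaining = 458 − 173.6923 = 284.3077 mL
Drug remaining = 284.3077 mL × 43.66812 mcg/mL = 12415.18 mcg = 12.41518 mg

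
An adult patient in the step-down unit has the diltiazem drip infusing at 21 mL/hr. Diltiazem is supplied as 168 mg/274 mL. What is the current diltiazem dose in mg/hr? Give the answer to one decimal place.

12.9 mg/hr

Concentration = 168 mg ÷ 274 mL = 0.6131387 mg/mL
Drug rate = 21 mL/hr × 0.6131387 mg/mL = 12.87591 mg/hr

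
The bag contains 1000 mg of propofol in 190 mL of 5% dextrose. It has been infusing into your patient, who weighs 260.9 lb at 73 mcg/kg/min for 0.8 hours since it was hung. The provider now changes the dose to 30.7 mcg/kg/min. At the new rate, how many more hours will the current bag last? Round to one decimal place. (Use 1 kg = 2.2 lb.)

Initial rate:
Weight = 260.9 lb ÷ 2.2 lb/kg = 118.5909 kg
Dose = 73 mcg/kg/min × 118.5909 kg = 8657.136 mcg/min
8657.136 mcg/min × 60 min/hr = 519428.2 mcg/hr
Concentration = 1000 mg ÷ 190 mL = 5.263158 mg/mL = 5263.158 mcg/mL
Rate = 519428.2 mcg/hr ÷ 5263.158 mcg/mL = 98.69135 mL/hr
Volume infused so far = 98.69135 mL/hr × 0.8 hr = 78.95308 mL
Volume remaining = 190 − 78.95308 = 111.0469 mL
New rate:
Dose = 30.7 mcg/kg/min × 118.5909 kg = 3640.741 mcg/min
3640.741 mcg/min × 60 min/hr = 218444.5 mcg/hr
Rate = 218444.5 mcg/hr ÷ 5263.158 mcg/mL = 41.50445 mL/hr
Time remaining = 111.0469 mL ÷ 41.50445 mL/hr = 2.675543 hr

2.7 hours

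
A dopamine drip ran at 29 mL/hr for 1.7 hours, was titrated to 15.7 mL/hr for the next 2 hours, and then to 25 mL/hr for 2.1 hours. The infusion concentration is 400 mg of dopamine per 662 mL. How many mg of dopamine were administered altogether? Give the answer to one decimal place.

Concentration = 400 mg ÷ 662 mL = 0.6042296 mg/mL
Stage 1: 29 mL/hr × 1.7 hr = 49.3 mL → 49.3 mL × 0.6042296 mg/mL = 29.78852 mg
Stage 2: 15.7 mL/hr × 2 hr = 31.4 mL → 31.4 mL × 0.6042296 mg/mL = 18.97281 mg
Stage 3: 25 mL/hr × 2.1 hr = 52.5 mL → 52.5 mL × 0.6042296 mg/mL = 31.72205 mg
Total = 29.78852 + 18.97281 + 31.72205 = 80.48338 mg

80.5 mg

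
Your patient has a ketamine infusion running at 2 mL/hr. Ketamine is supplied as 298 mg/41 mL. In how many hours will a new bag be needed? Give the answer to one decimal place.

20.5 hours

Duration = 41 mL ÷ 2 mL/hr = 20.5 hr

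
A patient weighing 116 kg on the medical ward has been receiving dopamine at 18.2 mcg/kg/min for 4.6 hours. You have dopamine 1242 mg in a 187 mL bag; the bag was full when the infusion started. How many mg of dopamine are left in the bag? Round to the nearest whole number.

Dose = 18.2 mcg/kg/min × 116 kg = 2111.2 mcg/min
2111.2 mcg/min × 60 min/hr = 126672 mcg/hr
Concentration = 1242 mg ÷ 187 mL = 6.641711 mg/mL = 6641.711 mcg/mL
Rate = 126672 mcg/hr ÷ 6641.711 mcg/mL = 19.07219 mL/hr
Volume infused = 19.07219 mL/hr × 4.6 hr = 87.73209 mL
Volume remaining = 187 − 87.73209 = 99.26791 mL
Drug remaining = 99.26791 mL × 6641.711 mcg/mL = 659308.8 mcg = 659.3088 mg

659 mg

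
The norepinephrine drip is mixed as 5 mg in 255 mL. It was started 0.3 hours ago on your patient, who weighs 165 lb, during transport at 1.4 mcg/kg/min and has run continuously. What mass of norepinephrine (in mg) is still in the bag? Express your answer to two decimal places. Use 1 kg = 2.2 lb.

Weight = 165 lb ÷ 2.2 lb/kg = 75 kg
Dose = 1.4 mcg/kg/min × 75 kg = 105 mcg/min
105 mcg/min × 60 min/hr = 6300 mcg/hr
Concentration = 5 mg ÷ 255 mL = 0.01960784 mg/mL = 19.60784 mcg/mL
Rate = 6300 mcg/hr ÷ 19.60784 mcg/mL = 321.3 mL/hr
Volume infused = 321.3 mL/hr × 0.3 hr = 96.39 mL
Volume remaining = 255 − 96.39 = 158.61 mL
Drug remaining = 158.61 mL × 19.60784 mcg/mL = 3110 mcg = 3.11 mg

3.11 mg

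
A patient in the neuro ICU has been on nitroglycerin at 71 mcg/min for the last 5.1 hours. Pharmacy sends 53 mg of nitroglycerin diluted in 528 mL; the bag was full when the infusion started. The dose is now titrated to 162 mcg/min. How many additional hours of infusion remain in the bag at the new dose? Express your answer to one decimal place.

Initial rate:
71 mcg/min × 60 min/hr = 4260 mcg/hr
Concentration = 53 mg ÷ 528 mL = 0.1003788 mg/mL = 100.3788 mcg/mL
Rate = 4260 mcg/hr ÷ 100.3788 mcg/mL = 42.43925 mL/hr
Volume infused so far = 42.43925 mL/hr × 5.1 hr = 216.4402 mL
Volume remaining = 528 − 216.4402 = 311.5598 mL
New rate:
162 mcg/min × 60 min/hr = 9720 mcg/hr
Rate = 9720 mcg/hr ÷ 100.3788 mcg/mL = 96.83321 mL/hr
Time remaining = 311.5598 mL ÷ 96.83321 mL/hr = 3.21749 hr

3.2 hours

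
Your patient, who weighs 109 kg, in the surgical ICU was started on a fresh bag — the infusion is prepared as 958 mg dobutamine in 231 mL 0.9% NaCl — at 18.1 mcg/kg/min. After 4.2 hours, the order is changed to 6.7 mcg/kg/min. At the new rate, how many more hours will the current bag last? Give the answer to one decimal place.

10.5 hours

Initial rate:
Dose = 18.1 mcg/kg/min × 109 kg = 1972.9 mcg/min
1972.9 mcg/min × 60 min/hr = 118374 mcg/hr
Concentration = 958 mg ÷ 231 mL = 4.147186 mg/mL = 4147.186 mcg/mL
Rate = 118374 mcg/hr ÷ 4147.186 mcg/mL = 28.54321 mL/hr
Volume infused so far = 28.54321 mL/hr × 4.2 hr = 119.8815 mL
Volume remaining = 231 − 119.8815 = 111.1185 mL
New rate:
Dose = 6.7 mcg/kg/min × 109 kg = 730.3 mcg/min
730.3 mcg/min × 60 min/hr = 43818 mcg/hr
Rate = 43818 mcg/hr ÷ 4147.186 mcg/mL = 10.56572 mL/hr
Time remaining = 111.1185 mL ÷ 10.56572 mL/hr = 10.51689 hr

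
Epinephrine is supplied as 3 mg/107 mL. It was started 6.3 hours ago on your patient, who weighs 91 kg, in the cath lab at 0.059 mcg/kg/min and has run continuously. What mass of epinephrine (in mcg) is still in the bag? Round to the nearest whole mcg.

971 mcg

Dose = 0.059 mcg/kg/min × 91 kg = 5.369 mcg/min
5.369 mcg/min × 60 min/hr = 322.14 mcg/hr
Concentration = 3 mg ÷ 107 mL = 0.02803738 mg/mL = 28.03738 mcg/mL
Rate = 322.14 mcg/hr ÷ 28.03738 mcg/mL = 11.48966 mL/hr
Volume infused = 11.48966 mL/hr × 6.3 hr = 72.38486 mL
Volume remaining = 107 − 72.38486 = 34.61514 mL
Drug remaining = 34.61514 mL × 28.03738 mcg/mL = 970.518 mcg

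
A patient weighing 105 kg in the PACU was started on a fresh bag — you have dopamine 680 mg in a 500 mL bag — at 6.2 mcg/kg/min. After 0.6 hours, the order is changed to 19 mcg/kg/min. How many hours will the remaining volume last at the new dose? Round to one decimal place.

5.5 hours

Initial rate:
Dose = 6.2 mcg/kg/min × 105 kg = 651 mcg/min
651 mcg/min × 60 min/hr = 39060 mcg/hr
Concentration = 680 mg ÷ 500 mL = 1.36 mg/mL = 1360 mcg/mL
Rate = 39060 mcg/hr ÷ 1360 mcg/mL = 28.72059 mL/hr
Volume infused so far = 28.72059 mL/hr × 0.6 hr = 17.23235 mL
Volume remaining = 500 − 17.23235 = 482.7676 mL
New rate:
Dose = 19 mcg/kg/min × 105 kg = 1995 mcg/min
1995 mcg/min × 60 min/hr = 119700 mcg/hr
Rate = 119700 mcg/hr ÷ 1360 mcg/mL = 88.01471 mL/hr
Time remaining = 482.7676 mL ÷ 88.01471 mL/hr = 5.485079 hr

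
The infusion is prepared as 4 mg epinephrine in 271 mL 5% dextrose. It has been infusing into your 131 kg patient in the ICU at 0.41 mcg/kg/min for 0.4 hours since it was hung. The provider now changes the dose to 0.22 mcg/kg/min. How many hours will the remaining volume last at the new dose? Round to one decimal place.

Initial rate:
Dose = 0.41 mcg/kg/min × 131 kg = 53.71 mcg/min
53.71 mcg/min × 60 min/hr = 3222.6 mcg/hr
Concentration = 4 mg ÷ 271 mL = 0.01476015 mg/mL = 14.76015 mcg/mL
Rate = 3222.6 mcg/hr ÷ 14.76015 mcg/mL = 218.3311 mL/hr
Volume infused so far = 218.3311 mL/hr × 0.4 hr = 87.33246 mL
Volume remaining = 271 − 87.33246 = 183.6675 mL
New rate:
Dose = 0.22 mcg/kg/min × 131 kg = 28.82 mcg/min
28.82 mcg/min × 60 min/hr = 1729.2 mcg/hr
Rate = 1729.2 mcg/hr ÷ 14.76015 mcg/mL = 117.1533 mL/hr
Time remaining = 183.6675 mL ÷ 117.1533 mL/hr = 1.567754 hr

1.6 hours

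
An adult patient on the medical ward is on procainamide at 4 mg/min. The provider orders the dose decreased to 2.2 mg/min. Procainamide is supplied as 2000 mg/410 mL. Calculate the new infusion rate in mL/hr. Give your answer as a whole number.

2.2 mg/min × 60 min/hr = 132 mg/hr
Concentration = 2000 mg ÷ 410 mL = 4.878049 mg/mL
Rate = 132 mg/hr ÷ 4.878049 mg/mL = 27.06 mL/hr

27 mL/hr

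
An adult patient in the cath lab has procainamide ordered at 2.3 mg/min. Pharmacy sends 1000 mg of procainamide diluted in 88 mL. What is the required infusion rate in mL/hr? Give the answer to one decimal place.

12.1 mL/hr

2.3 mg/min × 60 min/hr = 138 mg/hr
Concentration = 1000 mg ÷ 88 mL = 11.36364 mg/mL
Rate = 138 mg/hr ÷ 11.36364 mg/mL = 12.144 mL/hr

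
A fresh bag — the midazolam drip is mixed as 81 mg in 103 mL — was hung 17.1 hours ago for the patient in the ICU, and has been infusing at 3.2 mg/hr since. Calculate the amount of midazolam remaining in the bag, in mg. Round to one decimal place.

Concentration = 81 mg ÷ 103 mL = 0.7864078 mg/mL
Rate = 3.2 mg/hr ÷ 0.7864078 mg/mL = 4.069136 mL/hr
Volume infused = 4.069136 mL/hr × 17.1 hr = 69.58222 mL
Volume remaining = 103 − 69.58222 = 33.41778 mL
Drug remaining = 33.41778 mL × 0.7864078 mg/mL = 26.28 mg

26.3 mg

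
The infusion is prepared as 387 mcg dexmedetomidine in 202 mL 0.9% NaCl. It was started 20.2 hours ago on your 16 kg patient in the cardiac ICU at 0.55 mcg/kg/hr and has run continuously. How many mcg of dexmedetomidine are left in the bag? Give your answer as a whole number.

209 mcg

Dose = 0.55 mcg/kg/hr × 16 kg = 8.8 mcg/hr
Concentration = 387 mcg ÷ 202 mL = 1.915842 mcg/mL
Rate = 8.8 mcg/hr ÷ 1.915842 mcg/mL = 4.593282 mL/hr
Volume infused = 4.593282 mL/hr × 20.2 hr = 92.78429 mL
Volume remaining = 202 − 92.78429 = 109.2157 mL
Drug remaining = 109.2157 mL × 1.915842 mcg/mL = 209.24 mcg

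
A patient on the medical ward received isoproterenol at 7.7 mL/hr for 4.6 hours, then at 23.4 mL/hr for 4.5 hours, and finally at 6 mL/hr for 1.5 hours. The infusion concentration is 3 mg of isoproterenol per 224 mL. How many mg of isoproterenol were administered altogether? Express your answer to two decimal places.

Concentration = 3 mg ÷ 224 mL = 0.01339286 mg/mL
Stage 1: 7.7 mL/hr × 4.6 hr = 35.42 mL → 35.42 mL × 0.01339286 mg/mL = 0.474375 mg
Stage 2: 23.4 mL/hr × 4.5 hr = 105.3 mL → 105.3 mL × 0.01339286 mg/mL = 1.410268 mg
Stage 3: 6 mL/hr × 1.5 hr = 9 mL → 9 mL × 0.01339286 mg/mL = 0.1205357 mg
Total = 0.474375 + 1.410268 + 0.1205357 = 2.005179 mg

2.01 mg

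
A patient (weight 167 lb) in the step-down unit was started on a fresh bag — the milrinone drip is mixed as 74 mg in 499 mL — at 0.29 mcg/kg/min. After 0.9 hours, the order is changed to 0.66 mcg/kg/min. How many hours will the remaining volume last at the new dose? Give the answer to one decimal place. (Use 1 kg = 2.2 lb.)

Initial rate:
Weight = 167 lb ÷ 2.2 lb/kg = 75.90909 kg
Dose = 0.29 mcg/kg/min × 75.90909 kg = 22.01364 mcg/min
22.01364 mcg/min × 60 min/hr = 1320.818 mcg/hr
Concentration = 74 mg ÷ 499 mL = 0.1482966 mg/mL = 148.2966 mcg/mL
Rate = 1320.818 mcg/hr ÷ 148.2966 mcg/mL = 8.906598 mL/hr
Volume infused so far = 8.906598 mL/hr × 0.9 hr = 8.015938 mL
Volume remaining = 499 − 8.015938 = 490.9841 mL
New rate:
Dose = 0.66 mcg/kg/min × 75.90909 kg = 50.1 mcg/min
50.1 mcg/min × 60 min/hr = 3006 mcg/hr
Rate = 3006 mcg/hr ÷ 148.2966 mcg/mL = 20.27019 mL/hr
Time remaining = 490.9841 mL ÷ 20.27019 mL/hr = 24.22198 hr

24.2 hours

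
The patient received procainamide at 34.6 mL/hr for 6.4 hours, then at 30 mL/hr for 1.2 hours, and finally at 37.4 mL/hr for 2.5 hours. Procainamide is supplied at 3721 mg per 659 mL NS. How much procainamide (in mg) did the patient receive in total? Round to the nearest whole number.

1982 mg

Concentration = 3721 mg ÷ 659 mL = 5.646434 mg/mL
Stage 1: 34.6 mL/hr × 6.4 hr = 221.44 mL → 221.44 mL × 5.646434 mg/mL = 1250.346 mg
Stage 2: 30 mL/hr × 1.2 hr = 36 mL → 36 mL × 5.646434 mg/mL = 203.2716 mg
Stage 3: 37.4 mL/hr × 2.5 hr = 93.5 mL → 93.5 mL × 5.646434 mg/mL = 527.9416 mg
Total = 1250.346 + 203.2716 + 527.9416 = 1981.56 mg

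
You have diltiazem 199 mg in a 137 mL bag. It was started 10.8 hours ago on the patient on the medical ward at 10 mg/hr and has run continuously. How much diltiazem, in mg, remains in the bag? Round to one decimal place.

Concentration = 199 mg ÷ 137 mL = 1.452555 mg/mL
Rate = 10 mg/hr ÷ 1.452555 mg/mL = 6.884422 mL/hr
Volume infused = 6.884422 mL/hr × 10.8 hr = 74.35176 mL
Volume remaining = 137 − 74.35176 = 62.64824 mL
Drug remaining = 62.64824 mL × 1.452555 mg/mL = 91 mg

91.0 mg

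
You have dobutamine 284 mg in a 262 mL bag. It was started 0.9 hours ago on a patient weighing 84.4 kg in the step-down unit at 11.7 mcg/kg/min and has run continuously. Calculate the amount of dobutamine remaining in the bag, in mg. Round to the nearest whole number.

Dose = 11.7 mcg/kg/min × 84.4 kg = 987.48 mcg/min
987.48 mcg/min × 60 min/hr = 59248.8 mcg/hr
Concentration = 284 mg ÷ 262 mL = 1.083969 mg/mL = 1083.969 mcg/mL
Rate = 59248.8 mcg/hr ÷ 1083.969 mcg/mL = 54.6591 mL/hr
Volume infused = 54.6591 mL/hr × 0.9 hr = 49.19319 mL
Volume remaining = 262 − 49.19319 = 212.8068 mL
Drug remaining = 212.8068 mL × 1083.969 mcg/mL = 230676.1 mcg = 230.6761 mg

231 mg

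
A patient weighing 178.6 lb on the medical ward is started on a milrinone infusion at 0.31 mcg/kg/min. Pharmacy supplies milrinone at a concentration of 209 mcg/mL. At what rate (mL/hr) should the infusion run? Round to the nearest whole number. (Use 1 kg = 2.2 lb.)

7 mL/hr

Weight = 178.6 lb ÷ 2.2 lb/kg = 81.18182 kg
Dose = 0.31 mcg/kg/min × 81.18182 kg = 25.16636 mcg/min
25.16636 mcg/min × 60 min/hr = 1509.982 mcg/hr
Rate = 1509.982 mcg/hr ÷ 209 mcg/mL = 7.224793 mL/hr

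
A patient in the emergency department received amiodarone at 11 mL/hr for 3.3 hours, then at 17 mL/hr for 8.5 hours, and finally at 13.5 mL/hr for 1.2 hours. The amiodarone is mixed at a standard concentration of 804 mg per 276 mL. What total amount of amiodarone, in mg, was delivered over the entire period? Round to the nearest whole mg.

574 mg

Concentration = 804 mg ÷ 276 mL = 2.913043 mg/mL
Stage 1: 11 mL/hr × 3.3 hr = 36.3 mL → 36.3 mL × 2.913043 mg/mL = 105.7435 mg
Stage 2: 17 mL/hr × 8.5 hr = 144.5 mL → 144.5 mL × 2.913043 mg/mL = 420.9348 mg
Stage 3: 13.5 mL/hr × 1.2 hr = 16.2 mL → 16.2 mL × 2.913043 mg/mL = 47.1913 mg
Total = 105.7435 + 420.9348 + 47.1913 = 573.8696 mg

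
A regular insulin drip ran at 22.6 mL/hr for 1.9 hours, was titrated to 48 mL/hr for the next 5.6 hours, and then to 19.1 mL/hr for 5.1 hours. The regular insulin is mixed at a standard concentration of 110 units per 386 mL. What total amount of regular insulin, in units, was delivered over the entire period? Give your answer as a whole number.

Concentration = 110 units ÷ 386 mL = 0.2849741 units/mL
Stage 1: 22.6 mL/hr × 1.9 hr = 42.94 mL → 42.94 mL × 0.2849741 units/mL = 12.23679 units
Stage 2: 48 mL/hr × 5.6 hr = 268.8 mL → 268.8 mL × 0.2849741 units/mL = 76.60104 units
Stage 3: 19.1 mL/hr × 5.1 hr = 97.41 mL → 97.41 mL × 0.2849741 units/mL = 27.75933 units
Total = 12.23679 + 76.60104 + 27.75933 = 116.5972 units

117 units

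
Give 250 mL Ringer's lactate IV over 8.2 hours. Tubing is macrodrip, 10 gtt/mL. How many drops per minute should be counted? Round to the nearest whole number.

5 gtt/min

250 mL ÷ (8.2 hr × 60 = 492 min) = 0.5081301 mL/min
0.5081301 mL/min × 10 gtt/mL = 5.081301 gtt/min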